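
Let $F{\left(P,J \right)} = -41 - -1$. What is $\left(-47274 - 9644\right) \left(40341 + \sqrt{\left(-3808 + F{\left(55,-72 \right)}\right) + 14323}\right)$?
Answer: $-2296129038 - 284590 \sqrt{419} \approx -2.302 \cdot 10^{9}$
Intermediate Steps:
$F{\left(P,J \right)} = -40$ ($F{\left(P,J \right)} = -41 + 1 = -40$)
$\left(-47274 - 9644\right) \left(40341 + \sqrt{\left(-3808 + F{\left(55,-72 \right)}\right) + 14323}\right) = \left(-47274 - 9644\right) \left(40341 + \sqrt{\left(-3808 - 40\right) + 14323}\right) = - 56918 \left(40341 + \sqrt{-3848 + 14323}\right) = - 56918 \left(40341 + \sqrt{10475}\right) = - 56918 \left(40341 + 5 \sqrt{419}\right) = -2296129038 - 284590 \sqrt{419}$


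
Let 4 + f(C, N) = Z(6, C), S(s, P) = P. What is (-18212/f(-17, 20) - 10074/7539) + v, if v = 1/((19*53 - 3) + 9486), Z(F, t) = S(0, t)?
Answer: 68479084199/79084110 ≈ 865.90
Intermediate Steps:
Z(F, t) = t
f(C, N) = -4 + C
v = 1/10490 (v = 1/((1007 - 3) + 9486) = 1/(1004 + 9486) = 1/10490 ≈ 9.5329e-5)
(-18212/f(-17, 20) - 10074/7539) + v = (-18212/(-4 - 17) - 10074/7539) + 1/10490 = (-18212/(-21) - 10074*1/7539) + 1/10490 = (-18212*(-1/21) - 3358/2513) + 1/10490 = (18212/21 - 3358/2513) + 1/10490 = 6528034/7539 + 1/10490 = 68479084199/79084110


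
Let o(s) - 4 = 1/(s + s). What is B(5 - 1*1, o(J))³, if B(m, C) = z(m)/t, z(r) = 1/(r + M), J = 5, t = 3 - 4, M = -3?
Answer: -1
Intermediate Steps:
t = -1
z(r) = 1/(-3 + r) (z(r) = 1/(r - 3) = 1/(-3 + r))
o(s) = 4 + 1/(2*s) (o(s) = 4 + 1/(s + s) = 4 + 1/(2*s))
B(m, C) = -1/(-3 + m) (B(m, C) = 1/((-3 + m)*(-1)) = -1/(-3 + m))
B(5 - 1*1, o(J))³ = (-1/(-3 + (5 - 1*1)))³ = (-1/(-3 + (5 - 1)))³ = (-1/(-3 + 4))³ = (-1/1)³ = (-1*1)³ = (-1)³ = -1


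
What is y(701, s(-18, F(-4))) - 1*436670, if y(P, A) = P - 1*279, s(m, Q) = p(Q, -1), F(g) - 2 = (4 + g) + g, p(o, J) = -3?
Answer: -436248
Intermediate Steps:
F(g) = 6 + 2*g (F(g) = 2 + ((4 + g) + g) = 2 + (4 + 2*g) = 6 + 2*g)
s(m, Q) = -3
y(P, A) = -279 + P (y(P, A) = P - 279 = -279 + P)
y(701, s(-18, F(-4))) - 1*436670 = (-279 + 701) - 1*436670 = 422 - 436670 = -436248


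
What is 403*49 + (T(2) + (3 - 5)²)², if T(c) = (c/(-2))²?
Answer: 19772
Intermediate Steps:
T(c) = c²/4 (T(c) = (c*(-½))² = (-c/2)² = c²/4)
403*49 + (T(2) + (3 - 5)²)² = 403*49 + ((¼)*2² + (3 - 5)²)² = 19747 + ((¼)*4 + (-2)²)² = 19747 + (1 + 4)² = 19747 + 5² = 19747 + 25 = 19772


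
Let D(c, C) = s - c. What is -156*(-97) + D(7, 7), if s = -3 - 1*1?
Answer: 15121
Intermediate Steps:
s = -4 (s = -3 - 1 = -4)
D(c, C) = -4 - c
-156*(-97) + D(7, 7) = -156*(-97) + (-4 - 1*7) = 15132 + (-4 - 7) = 15132 - 11 = 15121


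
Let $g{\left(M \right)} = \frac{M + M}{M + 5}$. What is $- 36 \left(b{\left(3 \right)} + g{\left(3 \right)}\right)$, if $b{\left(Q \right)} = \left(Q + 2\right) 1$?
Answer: $-207$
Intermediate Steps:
$g{\left(M \right)} = \frac{2 M}{5 + M}$
$b{\left(Q \right)} = 2 + Q$ ($b{\left(Q \right)} = \left(2 + Q\right) 1 = 2 + Q$)
$- 36 \left(b{\left(3 \right)} + g{\left(3 \right)}\right) = - 36 \left(\left(2 + 3\right) + 2 \cdot 3 \frac{1}{5 + 3}\right) = - 36 \left(5 + 2 \cdot 3 \cdot \frac{1}{8}\right) = - 36 \left(5 + \frac{3}{4}\right) = \left(-36\right) \frac{23}{4} = -207$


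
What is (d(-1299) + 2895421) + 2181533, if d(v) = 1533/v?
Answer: 2198320571/433 ≈ 5.0770e+6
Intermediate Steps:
(d(-1299) + 2895421) + 2181533 = (1533/(-1299) + 2895421) + 2181533 = (1533*(-1/1299) + 2895421) + 2181533 = (-511/433 + 2895421) + 2181533 = 1253716782/433 + 2181533 = 2198320571/433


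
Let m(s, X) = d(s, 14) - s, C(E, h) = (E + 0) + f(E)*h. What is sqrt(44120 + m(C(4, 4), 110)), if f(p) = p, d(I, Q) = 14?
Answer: sqrt(44114) ≈ 210.03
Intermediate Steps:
C(E, h) = E + E*h (C(E, h) = (E + 0) + E*h = E + E*h)
m(s, X) = 14 - s
sqrt(44120 + m(C(4, 4), 110)) = sqrt(44120 + (14 - 4*(1 + 4))) = sqrt(44120 + (14 - 4*5)) = sqrt(44120 + (14 - 1*20)) = sqrt(44120 + (14 - 20)) = sqrt(44120 - 6) = sqrt(44114)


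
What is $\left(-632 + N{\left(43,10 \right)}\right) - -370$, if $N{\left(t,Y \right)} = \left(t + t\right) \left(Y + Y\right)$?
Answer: $1458$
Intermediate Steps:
$N{\left(t,Y \right)} = 4 Y t$ ($N{\left(t,Y \right)} = 2 t 2 Y = 4 Y t$)
$\left(-632 + N{\left(43,10 \right)}\right) - -370 = \left(-632 + 4 \cdot 10 \cdot 43\right) - -370 = \left(-632 + 1720\right) + 370 = 1088 + 370 = 1458$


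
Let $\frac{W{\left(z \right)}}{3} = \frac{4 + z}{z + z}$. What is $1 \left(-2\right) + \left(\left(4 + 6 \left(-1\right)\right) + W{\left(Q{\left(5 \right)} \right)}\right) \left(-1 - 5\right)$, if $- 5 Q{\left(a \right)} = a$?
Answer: $37$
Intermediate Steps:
$Q{\left(a \right)} = - \frac{a}{5}$
$W{\left(z \right)} = \frac{3 \left(4 + z\right)}{2 z}$ ($W{\left(z \right)} = 3 \frac{4 + z}{z + z} = 3 \frac{4 + z}{2 z} = \frac{3 \left(4 + z\right)}{2 z}$)
$1 \left(-2\right) + \left(\left(4 + 6 \left(-1\right)\right) + W{\left(Q{\left(5 \right)} \right)}\right) \left(-1 - 5\right) = 1 \left(-2\right) + \left(\left(4 + 6 \left(-1\right)\right) + \left(\frac{3}{2} + \frac{6}{\left(- \frac{1}{5}\right) 5}\right)\right) \left(-1 - 5\right) = -2 + \left(\left(4 - 6\right) + \left(\frac{3}{2} + \frac{6}{-1}\right)\right) \left(-6\right) = -2 + \left(-2 + \left(\frac{3}{2} + 6 \left(-1\right)\right)\right) \left(-6\right) = -2 + \left(-2 + \left(\frac{3}{2} - 6\right)\right) \left(-6\right) = -2 + \left(-2 - \frac{9}{2}\right) \left(-6\right) = -2 - -39 = -2 + 39 = 37$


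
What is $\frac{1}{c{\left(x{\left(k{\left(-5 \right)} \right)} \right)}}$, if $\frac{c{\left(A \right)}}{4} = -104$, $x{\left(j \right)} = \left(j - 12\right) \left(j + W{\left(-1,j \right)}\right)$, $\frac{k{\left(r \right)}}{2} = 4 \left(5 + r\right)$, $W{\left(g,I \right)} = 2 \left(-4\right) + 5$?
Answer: $- \frac{1}{416} \approx -0.0024038$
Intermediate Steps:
$W{\left(g,I \right)} = -3$ ($W{\left(g,I \right)} = -8 + 5 = -3$)
$k{\left(r \right)} = 40 + 8 r$ ($k{\left(r \right)} = 2 \cdot 4 \left(5 + r\right) = 2 \left(20 + 4 r\right) = 40 + 8 r$)
$x{\left(j \right)} = \left(-12 + j\right) \left(-3 + j\right)$ ($x{\left(j \right)} = \left(j - 12\right) \left(j - 3\right) = \left(-12 + j\right) \left(-3 + j\right)$)
$c{\left(A \right)} = -416$ ($c{\left(A \right)} = 4 \left(-104\right) = -416$)
$\frac{1}{c{\left(x{\left(k{\left(-5 \right)} \right)} \right)}} = \frac{1}{-416} = - \frac{1}{416}$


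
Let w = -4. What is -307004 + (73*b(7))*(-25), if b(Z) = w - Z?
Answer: -286929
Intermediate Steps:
b(Z) = -4 - Z
-307004 + (73*b(7))*(-25) = -307004 + (73*(-4 - 1*7))*(-25) = -307004 + (73*(-4 - 7))*(-25) = -307004 + (73*(-11))*(-25) = -307004 - 803*(-25) = -307004 + 20075 = -286929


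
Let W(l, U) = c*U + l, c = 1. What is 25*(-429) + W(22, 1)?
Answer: -10702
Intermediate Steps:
W(l, U) = U + l (W(l, U) = 1*U + l = U + l)
25*(-429) + W(22, 1) = 25*(-429) + (1 + 22) = -10725 + 23 = -10702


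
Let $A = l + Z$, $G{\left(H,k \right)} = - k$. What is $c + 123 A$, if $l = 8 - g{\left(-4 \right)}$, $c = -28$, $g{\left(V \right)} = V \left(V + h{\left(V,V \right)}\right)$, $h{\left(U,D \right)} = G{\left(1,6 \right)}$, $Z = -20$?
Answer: $-6424$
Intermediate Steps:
$h{\left(U,D \right)} = -6$ ($h{\left(U,D \right)} = \left(-1\right) 6 = -6$)
$g{\left(V \right)} = V \left(-6 + V\right)$ ($g{\left(V \right)} = V \left(V - 6\right) = V \left(-6 + V\right)$)
$l = -32$ ($l = 8 - - 4 \left(-6 - 4\right) = 8 - \left(-4\right) \left(-10\right) = 8 - 40 = -32$)
$A = -52$ ($A = -32 - 20 = -52$)
$c + 123 A = -28 + 123 \left(-52\right) = -28 - 6396 = -6424$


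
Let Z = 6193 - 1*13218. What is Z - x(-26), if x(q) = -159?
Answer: -6866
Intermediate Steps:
Z = -7025 (Z = 6193 - 13218 = -7025)
Z - x(-26) = -7025 - 1*(-159) = -7025 + 159 = -6866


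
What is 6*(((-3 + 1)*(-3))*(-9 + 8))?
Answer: -36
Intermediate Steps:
6*(((-3 + 1)*(-3))*(-9 + 8)) = 6*(-2*(-3)*(-1)) = 6*(6*(-1)) = 6*(-6) = -36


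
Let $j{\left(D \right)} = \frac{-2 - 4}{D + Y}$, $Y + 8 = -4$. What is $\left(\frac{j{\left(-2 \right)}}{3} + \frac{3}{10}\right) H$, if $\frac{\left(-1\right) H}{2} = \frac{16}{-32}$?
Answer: $\frac{31}{70} \approx 0.44286$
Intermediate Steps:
$Y = -12$ ($Y = -8 - 4 = -12$)
$j{\left(D \right)} = - \frac{6}{-12 + D}$ ($j{\left(D \right)} = \frac{-2 - 4}{D - 12} = - \frac{6}{-12 + D}$)
$H = 1$ ($H = - 2 \frac{16}{-32} = - 2 \cdot 16 \left(- \frac{1}{32}\right) = \left(-2\right) \left(- \frac{1}{2}\right) = 1$)
$\left(\frac{j{\left(-2 \right)}}{3} + \frac{3}{10}\right) H = \left(\frac{\left(-6\right) \frac{1}{-12 - 2}}{3} + \frac{3}{10}\right) 1 = \left(- \frac{6}{-14} \cdot \frac{1}{3} + 3 \cdot \frac{1}{10}\right) 1 = \left(\left(-6\right) \left(- \frac{1}{14}\right) \frac{1}{3} + \frac{3}{10}\right) 1 = \left(\frac{3}{7} \cdot \frac{1}{3} + \frac{3}{10}\right) 1 = \left(\frac{1}{7} + \frac{3}{10}\right) 1 = \frac{31}{70} \cdot 1 = \frac{31}{70}$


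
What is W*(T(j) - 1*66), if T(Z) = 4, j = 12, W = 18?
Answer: -1116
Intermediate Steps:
W*(T(j) - 1*66) = 18*(4 - 1*66) = 18*(4 - 66) = 18*(-62) = -1116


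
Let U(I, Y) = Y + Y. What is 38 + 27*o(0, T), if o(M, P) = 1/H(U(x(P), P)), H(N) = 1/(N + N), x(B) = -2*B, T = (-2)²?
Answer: 470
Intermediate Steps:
T = 4
U(I, Y) = 2*Y
H(N) = 1/(2*N)
o(M, P) = 4*P (o(M, P) = 1/(1/(2*((2*P)))) = 1/((1/(2*P))/2) = 1/(1/(4*P)) = 4*P)
38 + 27*o(0, T) = 38 + 27*(4*4) = 38 + 27*16 = 38 + 432 = 470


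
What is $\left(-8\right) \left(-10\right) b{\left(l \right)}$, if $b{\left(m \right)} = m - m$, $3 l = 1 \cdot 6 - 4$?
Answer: $0$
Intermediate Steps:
$l = \frac{2}{3}$ ($l = \frac{1 \cdot 6 - 4}{3} = \frac{6 - 4}{3} = \frac{1}{3} \cdot 2 = \frac{2}{3} \approx 0.66667$)
$b{\left(m \right)} = 0$
$\left(-8\right) \left(-10\right) b{\left(l \right)} = \left(-8\right) \left(-10\right) 0 = 80 \cdot 0 = 0$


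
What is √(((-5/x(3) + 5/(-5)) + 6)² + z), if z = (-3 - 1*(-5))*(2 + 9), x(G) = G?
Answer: √298/3 ≈ 5.7542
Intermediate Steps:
z = 22 (z = (-3 + 5)*11 = 2*11 = 22)
√(((-5/x(3) + 5/(-5)) + 6)² + z) = √(((-5/3 + 5/(-5)) + 6)² + 22) = √(((-5*⅓ + 5*(-⅕)) + 6)² + 22) = √(((-5/3 - 1) + 6)² + 22) = √((-8/3 + 6)² + 22) = √((10/3)² + 22) = √(100/9 + 22) = √(298/9) = √298/3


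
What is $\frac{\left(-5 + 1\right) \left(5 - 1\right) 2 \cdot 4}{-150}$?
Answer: $\frac{64}{75} \approx 0.85333$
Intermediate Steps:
$\frac{\left(-5 + 1\right) \left(5 - 1\right) 2 \cdot 4}{-150} = \left(-4\right) 4 \cdot 8 \left(- \frac{1}{150}\right) = \left(-16\right) 8 \left(- \frac{1}{150}\right) = \left(-128\right) \left(- \frac{1}{150}\right) = \frac{64}{75}$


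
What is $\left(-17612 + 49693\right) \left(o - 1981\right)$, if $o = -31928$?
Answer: $-1087834629$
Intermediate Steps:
$\left(-17612 + 49693\right) \left(o - 1981\right) = \left(-17612 + 49693\right) \left(-31928 - 1981\right) = 32081 \left(-33909\right) = -1087834629$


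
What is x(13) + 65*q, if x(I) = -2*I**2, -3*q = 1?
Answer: -1079/3 ≈ -359.67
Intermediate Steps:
q = -1/3 (q = -1/3*1 = -1/3 ≈ -0.33333)
x(13) + 65*q = -2*13**2 + 65*(-1/3) = -2*169 - 65/3 = -338 - 65/3 = -1079/3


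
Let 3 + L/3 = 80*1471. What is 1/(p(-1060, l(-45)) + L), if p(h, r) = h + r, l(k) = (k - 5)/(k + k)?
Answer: 9/3167744 ≈ 2.8411e-6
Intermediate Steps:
L = 353031 (L = -9 + 3*(80*1471) = -9 + 3*117680 = -9 + 353040 = 353031)
l(k) = (-5 + k)/(2*k) (l(k) = (-5 + k)/((2*k)) = (-5 + k)*(1/(2*k)) = (-5 + k)/(2*k))
1/(p(-1060, l(-45)) + L) = 1/((-1060 + (½)*(-5 - 45)/(-45)) + 353031) = 1/((-1060 + (½)*(-1/45)*(-50)) + 353031) = 1/((-1060 + 5/9) + 353031) = 1/(-9535/9 + 353031) = 1/(3167744/9) = 9/3167744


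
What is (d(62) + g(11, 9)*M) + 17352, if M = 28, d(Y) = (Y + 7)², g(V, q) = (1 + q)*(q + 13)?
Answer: 28273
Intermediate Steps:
g(V, q) = (1 + q)*(13 + q)
d(Y) = (7 + Y)²
(d(62) + g(11, 9)*M) + 17352 = ((7 + 62)² + (13 + 9² + 14*9)*28) + 17352 = (69² + (13 + 81 + 126)*28) + 17352 = (4761 + 220*28) + 17352 = (4761 + 6160) + 17352 = 10921 + 17352 = 28273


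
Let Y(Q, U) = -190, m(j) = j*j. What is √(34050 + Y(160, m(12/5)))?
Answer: 2*√8465 ≈ 184.01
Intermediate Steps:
m(j) = j²
√(34050 + Y(160, m(12/5))) = √(34050 - 190) = √33860 = 2*√8465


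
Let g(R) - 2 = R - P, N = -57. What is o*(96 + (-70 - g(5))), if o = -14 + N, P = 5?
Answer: -1704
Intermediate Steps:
g(R) = -3 + R (g(R) = 2 + (R - 1*5) = 2 + (R - 5) = 2 + (-5 + R) = -3 + R)
o = -71 (o = -14 - 57 = -71)
o*(96 + (-70 - g(5))) = -71*(96 + (-70 - (-3 + 5))) = -71*(96 + (-70 - 1*2)) = -71*(96 + (-70 - 2)) = -71*(96 - 72) = -71*24 = -1704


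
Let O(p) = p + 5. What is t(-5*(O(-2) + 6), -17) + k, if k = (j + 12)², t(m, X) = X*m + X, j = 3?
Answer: 973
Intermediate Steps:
O(p) = 5 + p
t(m, X) = X + X*m
k = 225 (k = (3 + 12)² = 15² = 225)
t(-5*(O(-2) + 6), -17) + k = -17*(1 - 5*((5 - 2) + 6)) + 225 = -17*(1 - 5*(3 + 6)) + 225 = -17*(1 - 5*9) + 225 = -17*(1 - 45) + 225 = -17*(-44) + 225 = 748 + 225 = 973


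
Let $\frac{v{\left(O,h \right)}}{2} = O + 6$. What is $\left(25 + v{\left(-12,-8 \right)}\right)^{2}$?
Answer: $169$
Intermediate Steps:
$v{\left(O,h \right)} = 12 + 2 O$ ($v{\left(O,h \right)} = 2 \left(O + 6\right) = 2 \left(6 + O\right) = 12 + 2 O$)
$\left(25 + v{\left(-12,-8 \right)}\right)^{2} = \left(25 + \left(12 + 2 \left(-12\right)\right)\right)^{2} = \left(25 + \left(12 - 24\right)\right)^{2} = \left(25 - 12\right)^{2} = 13^{2} = 169$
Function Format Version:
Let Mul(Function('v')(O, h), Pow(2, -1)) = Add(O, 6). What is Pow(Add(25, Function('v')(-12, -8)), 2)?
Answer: 169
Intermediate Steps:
Function('v')(O, h) = Add(12, Mul(2, O)) (Function('v')(O, h) = Mul(2, Add(O, 6)) = Mul(2, Add(6, O)) = Add(12, Mul(2, O)))
Pow(Add(25, Function('v')(-12, -8)), 2) = Pow(Add(25, Add(12, Mul(2, -12))), 2) = Pow(Add(25, Add(12, -24)), 2) = Pow(Add(25, -12), 2) = Pow(13, 2) = 169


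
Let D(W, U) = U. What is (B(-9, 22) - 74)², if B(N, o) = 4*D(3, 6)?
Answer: 2500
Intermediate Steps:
B(N, o) = 24 (B(N, o) = 4*6 = 24)
(B(-9, 22) - 74)² = (24 - 74)² = (-50)² = 2500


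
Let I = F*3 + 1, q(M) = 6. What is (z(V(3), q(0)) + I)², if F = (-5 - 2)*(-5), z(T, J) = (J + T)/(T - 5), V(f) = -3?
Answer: 714025/64 ≈ 11157.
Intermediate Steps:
z(T, J) = (J + T)/(-5 + T)
F = 35 (F = -7*(-5) = 35)
I = 106 (I = 35*3 + 1 = 105 + 1 = 106)
(z(V(3), q(0)) + I)² = ((6 - 3)/(-5 - 3) + 106)² = (3/(-8) + 106)² = (-⅛*3 + 106)² = (-3/8 + 106)² = (845/8)² = 714025/64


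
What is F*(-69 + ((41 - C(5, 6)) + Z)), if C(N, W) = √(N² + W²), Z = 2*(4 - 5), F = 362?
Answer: -10860 - 362*√61 ≈ -13687.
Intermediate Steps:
Z = -2 (Z = 2*(-1) = -2)
F*(-69 + ((41 - C(5, 6)) + Z)) = 362*(-69 + ((41 - √(5² + 6²)) - 2)) = 362*(-69 + ((41 - √(25 + 36)) - 2)) = 362*(-69 + ((41 - √61) - 2)) = 362*(-69 + (39 - √61)) = 362*(-30 - √61) = -10860 - 362*√61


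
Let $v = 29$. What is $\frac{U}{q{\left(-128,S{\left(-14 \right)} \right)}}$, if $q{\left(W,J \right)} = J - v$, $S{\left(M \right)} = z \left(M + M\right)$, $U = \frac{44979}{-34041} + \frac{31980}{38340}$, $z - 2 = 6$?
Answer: $\frac{3532576}{1834435449} \approx 0.0019257$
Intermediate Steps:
$z = 8$ ($z = 2 + 6 = 8$)
$U = - \frac{3532576}{7250733}$ ($U = 44979 \left(- \frac{1}{34041}\right) + 31980 \cdot \frac{1}{38340} = - \frac{14993}{11347} + \frac{533}{639} = - \frac{3532576}{7250733} \approx -0.4872$)
$S{\left(M \right)} = 16 M$ ($S{\left(M \right)} = 8 \left(M + M\right) = 8 \cdot 2 M = 16 M$)
$q{\left(W,J \right)} = -29 + J$ ($q{\left(W,J \right)} = J - 29 = -29 + J$)
$\frac{U}{q{\left(-128,S{\left(-14 \right)} \right)}} = - \frac{3532576}{7250733 \left(-29 + 16 \left(-14\right)\right)} = - \frac{3532576}{7250733 \left(-29 - 224\right)} = - \frac{3532576}{7250733 \left(-253\right)} = \left(- \frac{3532576}{7250733}\right) \left(- \frac{1}{253}\right) = \frac{3532576}{1834435449}$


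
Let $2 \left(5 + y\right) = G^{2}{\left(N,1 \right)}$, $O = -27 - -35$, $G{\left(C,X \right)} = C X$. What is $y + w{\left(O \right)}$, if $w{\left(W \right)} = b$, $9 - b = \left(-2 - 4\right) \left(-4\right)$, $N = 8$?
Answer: $12$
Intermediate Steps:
$b = -15$ ($b = 9 - \left(-2 - 4\right) \left(-4\right) = 9 - \left(-6\right) \left(-4\right) = 9 - 24 = -15$)
$O = 8$ ($O = -27 + 35 = 8$)
$y = 27$ ($y = -5 + \frac{\left(8 \cdot 1\right)^{2}}{2} = -5 + \frac{8^{2}}{2} = -5 + \frac{1}{2} \cdot 64 = -5 + 32 = 27$)
$w{\left(W \right)} = -15$
$y + w{\left(O \right)} = 27 - 15 = 12$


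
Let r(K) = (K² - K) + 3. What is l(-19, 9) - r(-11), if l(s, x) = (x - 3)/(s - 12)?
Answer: -4191/31 ≈ -135.19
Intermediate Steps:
l(s, x) = (-3 + x)/(-12 + s)
r(K) = 3 + K² - K
l(-19, 9) - r(-11) = (-3 + 9)/(-12 - 19) - (3 + (-11)² - 1*(-11)) = 6/(-31) - (3 + 121 + 11) = -1/31*6 - 1*135 = -6/31 - 135 = -4191/31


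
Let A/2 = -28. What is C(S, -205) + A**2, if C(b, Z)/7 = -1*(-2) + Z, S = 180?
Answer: 1715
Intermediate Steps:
A = -56 (A = 2*(-28) = -56)
C(b, Z) = 14 + 7*Z (C(b, Z) = 7*(-1*(-2) + Z) = 7*(2 + Z) = 14 + 7*Z)
C(S, -205) + A**2 = (14 + 7*(-205)) + (-56)**2 = (14 - 1435) + 3136 = -1421 + 3136 = 1715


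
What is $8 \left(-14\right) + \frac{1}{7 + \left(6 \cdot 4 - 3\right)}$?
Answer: $- \frac{3135}{28} \approx -111.96$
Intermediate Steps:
$8 \left(-14\right) + \frac{1}{7 + \left(6 \cdot 4 - 3\right)} = -112 + \frac{1}{7 + \left(24 - 3\right)} = -112 + \frac{1}{7 + 21} = -112 + \frac{1}{28} = - \frac{3135}{28}$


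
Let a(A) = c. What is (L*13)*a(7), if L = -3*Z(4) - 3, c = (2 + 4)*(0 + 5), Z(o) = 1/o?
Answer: -2925/2 ≈ -1462.5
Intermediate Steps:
c = 30 (c = 6*5 = 30)
a(A) = 30
L = -15/4 (L = -3/4 - 3 = -3*¼ - 3 = -¾ - 3 = -15/4 ≈ -3.7500)
(L*13)*a(7) = -15/4*13*30 = -195/4*30 = -2925/2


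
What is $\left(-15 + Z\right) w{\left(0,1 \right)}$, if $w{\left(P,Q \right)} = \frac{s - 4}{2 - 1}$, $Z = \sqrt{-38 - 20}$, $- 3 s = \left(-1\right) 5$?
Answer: $35 - \frac{7 i \sqrt{58}}{3} \approx 35.0 - 17.77 i$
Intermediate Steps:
$s = \frac{5}{3}$ ($s = - \frac{\left(-1\right) 5}{3} = \left(- \frac{1}{3}\right) \left(-5\right) = \frac{5}{3} \approx 1.6667$)
$Z = i \sqrt{58}$ ($Z = \sqrt{-58} = i \sqrt{58} \approx 7.6158 i$)
$w{\left(P,Q \right)} = - \frac{7}{3}$ ($w{\left(P,Q \right)} = \frac{\frac{5}{3} - 4}{2 - 1} = - \frac{7}{3 \cdot 1} = \left(- \frac{7}{3}\right) 1 = - \frac{7}{3}$)
$\left(-15 + Z\right) w{\left(0,1 \right)} = \left(-15 + i \sqrt{58}\right) \left(- \frac{7}{3}\right) = 35 - \frac{7 i \sqrt{58}}{3}$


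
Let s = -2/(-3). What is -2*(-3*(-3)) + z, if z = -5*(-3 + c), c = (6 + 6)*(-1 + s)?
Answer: 17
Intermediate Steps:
s = 2/3 (s = -2*(-1/3) = 2/3 ≈ 0.66667)
c = -4 (c = (6 + 6)*(-1 + 2/3) = 12*(-1/3) = -4)
z = 35 (z = -5*(-3 - 4) = -5*(-7) = 35)
-2*(-3*(-3)) + z = -2*(-3*(-3)) + 35 = -18 + 35 = 17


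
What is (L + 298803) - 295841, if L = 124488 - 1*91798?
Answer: 35652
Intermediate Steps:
L = 32690 (L = 124488 - 91798 = 32690)
(L + 298803) - 295841 = (32690 + 298803) - 295841 = 331493 - 295841 = 35652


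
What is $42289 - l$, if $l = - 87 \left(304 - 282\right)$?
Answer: $44203$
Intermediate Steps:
$l = -1914$ ($l = \left(-87\right) 22 = -1914$)
$42289 - l = 42289 - -1914 = 42289 + 1914 = 44203$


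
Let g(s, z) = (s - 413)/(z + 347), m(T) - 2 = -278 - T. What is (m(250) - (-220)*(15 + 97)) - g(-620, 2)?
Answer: 8416819/349 ≈ 24117.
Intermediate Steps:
m(T) = -276 - T (m(T) = 2 + (-278 - T) = -276 - T)
g(s, z) = (-413 + s)/(347 + z)
(m(250) - (-220)*(15 + 97)) - g(-620, 2) = ((-276 - 1*250) - (-220)*(15 + 97)) - (-413 - 620)/(347 + 2) = ((-276 - 250) - (-220)*112) - (-1033)/349 = (-526 - 1*(-24640)) - (-1033)/349 = (-526 + 24640) - 1*(-1033/349) = 24114 + 1033/349 = 8416819/349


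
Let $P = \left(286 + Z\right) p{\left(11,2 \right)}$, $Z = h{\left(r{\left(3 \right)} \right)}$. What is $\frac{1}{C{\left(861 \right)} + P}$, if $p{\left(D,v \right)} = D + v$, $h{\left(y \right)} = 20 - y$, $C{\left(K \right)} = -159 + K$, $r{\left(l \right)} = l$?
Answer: $\frac{1}{4641} \approx 0.00021547$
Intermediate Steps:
$Z = 17$ ($Z = 20 - 3 = 17$)
$P = 3939$ ($P = \left(286 + 17\right) \left(11 + 2\right) = 303 \cdot 13 = 3939$)
$\frac{1}{C{\left(861 \right)} + P} = \frac{1}{\left(-159 + 861\right) + 3939} = \frac{1}{702 + 3939} = \frac{1}{4641}$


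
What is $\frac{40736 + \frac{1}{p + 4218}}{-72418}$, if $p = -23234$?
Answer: $- \frac{774635775}{1377100688} \approx -0.56251$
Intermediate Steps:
$\frac{40736 + \frac{1}{p + 4218}}{-72418} = \frac{40736 + \frac{1}{-23234 + 4218}}{-72418} = \left(40736 + \frac{1}{-19016}\right) \left(- \frac{1}{72418}\right) = \left(40736 - \frac{1}{19016}\right) \left(- \frac{1}{72418}\right) = \frac{774635775}{19016} \left(- \frac{1}{72418}\right) = - \frac{774635775}{1377100688}$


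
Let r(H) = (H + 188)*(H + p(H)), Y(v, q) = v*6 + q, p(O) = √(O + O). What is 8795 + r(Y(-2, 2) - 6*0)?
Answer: 7015 + 356*I*√5 ≈ 7015.0 + 796.04*I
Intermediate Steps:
p(O) = √2*√O (p(O) = √(2*O) = √2*√O)
Y(v, q) = q + 6*v (Y(v, q) = 6*v + q = q + 6*v)
r(H) = (188 + H)*(H + √2*√H) (r(H) = (H + 188)*(H + √2*√H) = (188 + H)*(H + √2*√H))
8795 + r(Y(-2, 2) - 6*0) = 8795 + (((2 + 6*(-2)) - 6*0)² + 188*((2 + 6*(-2)) - 6*0) + √2*((2 + 6*(-2)) - 6*0)^(3/2) + 188*√2*√((2 + 6*(-2)) - 6*0)) = 8795 + (((2 - 12) + 0)² + 188*((2 - 12) + 0) + √2*((2 - 12) + 0)^(3/2) + 188*√2*√((2 - 12) + 0)) = 8795 + ((-10 + 0)² + 188*(-10 + 0) + √2*(-10 + 0)^(3/2) + 188*√2*√(-10 + 0)) = 8795 + ((-10)² + 188*(-10) + √2*(-10)^(3/2) + 188*√2*√(-10)) = 8795 + (100 - 1880 + √2*(-10*I*√10) + 188*√2*(I*√10)) = 8795 + (100 - 1880 - 20*I*√5 + 376*I*√5) = 8795 + (-1780 + 356*I*√5) = 7015 + 356*I*√5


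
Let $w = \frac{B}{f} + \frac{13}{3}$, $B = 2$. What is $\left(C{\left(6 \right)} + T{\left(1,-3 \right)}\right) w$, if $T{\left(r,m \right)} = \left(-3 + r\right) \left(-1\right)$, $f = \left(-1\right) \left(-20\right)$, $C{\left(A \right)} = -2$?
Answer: $0$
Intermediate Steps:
$f = 20$
$T{\left(r,m \right)} = 3 - r$
$w = \frac{133}{30}$ ($w = \frac{2}{20} + \frac{13}{3} = 2 \cdot \frac{1}{20} + 13 \cdot \frac{1}{3} = \frac{1}{10} + \frac{13}{3} = \frac{133}{30} \approx 4.4333$)
$\left(C{\left(6 \right)} + T{\left(1,-3 \right)}\right) w = \left(-2 + \left(3 - 1\right)\right) \frac{133}{30} = \left(-2 + 2\right) \frac{133}{30} = 0 \cdot \frac{133}{30} = 0$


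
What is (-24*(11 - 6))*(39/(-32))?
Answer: 585/4 ≈ 146.25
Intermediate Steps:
(-24*(11 - 6))*(39/(-32)) = (-24*5)*(39*(-1/32)) = -120*(-39/32) = 585/4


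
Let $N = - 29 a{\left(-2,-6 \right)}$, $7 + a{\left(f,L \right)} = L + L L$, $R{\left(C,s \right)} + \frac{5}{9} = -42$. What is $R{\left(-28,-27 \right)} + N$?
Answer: $- \frac{6386}{9} \approx -709.56$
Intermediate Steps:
$R{\left(C,s \right)} = - \frac{383}{9}$ ($R{\left(C,s \right)} = - \frac{5}{9} - 42 = - \frac{383}{9}$)
$a{\left(f,L \right)} = -7 + L + L^{2}$ ($a{\left(f,L \right)} = -7 + \left(L + L L\right) = -7 + \left(L + L^{2}\right) = -7 + L + L^{2}$)
$N = -667$ ($N = - 29 \left(-7 - 6 + \left(-6\right)^{2}\right) = - 29 \left(-7 - 6 + 36\right) = \left(-29\right) 23 = -667$)
$R{\left(-28,-27 \right)} + N = - \frac{383}{9} - 667 = - \frac{6386}{9}$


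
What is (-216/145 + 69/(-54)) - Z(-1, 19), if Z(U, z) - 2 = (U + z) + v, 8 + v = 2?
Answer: -43763/2610 ≈ -16.767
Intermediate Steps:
v = -6 (v = -8 + 2 = -6)
Z(U, z) = -4 + U + z (Z(U, z) = 2 + ((U + z) - 6) = 2 + (-6 + U + z) = -4 + U + z)
(-216/145 + 69/(-54)) - Z(-1, 19) = (-216/145 + 69/(-54)) - (-4 - 1 + 19) = (-216*1/145 + 69*(-1/54)) - 1*14 = (-216/145 - 23/18) - 14 = -7223/2610 - 14 = -43763/2610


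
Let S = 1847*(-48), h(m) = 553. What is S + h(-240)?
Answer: -88103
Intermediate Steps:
S = -88656
S + h(-240) = -88656 + 553 = -88103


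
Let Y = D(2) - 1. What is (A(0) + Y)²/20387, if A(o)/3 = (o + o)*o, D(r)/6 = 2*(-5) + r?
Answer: 2401/20387 ≈ 0.11777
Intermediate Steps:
D(r) = -60 + 6*r (D(r) = 6*(2*(-5) + r) = 6*(-10 + r) = -60 + 6*r)
Y = -49 (Y = (-60 + 6*2) - 1 = (-60 + 12) - 1 = -48 - 1 = -49)
A(o) = 6*o² (A(o) = 3*((o + o)*o) = 3*((2*o)*o) = 3*(2*o²) = 6*o²)
(A(0) + Y)²/20387 = (6*0² - 49)²/20387 = (6*0 - 49)²*(1/20387) = (0 - 49)²*(1/20387) = (-49)²*(1/20387) = 2401*(1/20387) = 2401/20387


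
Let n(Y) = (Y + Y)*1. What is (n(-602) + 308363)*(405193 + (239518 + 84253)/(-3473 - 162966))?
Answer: 2959239748561572/23777 ≈ 1.2446e+11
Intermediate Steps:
n(Y) = 2*Y (n(Y) = (2*Y)*1 = 2*Y)
(n(-602) + 308363)*(405193 + (239518 + 84253)/(-3473 - 162966)) = (2*(-602) + 308363)*(405193 + (239518 + 84253)/(-3473 - 162966)) = (-1204 + 308363)*(405193 + 323771/(-166439)) = 307159*(405193 + 323771*(-1/166439)) = 307159*(405193 - 46253/23777) = 307159*(9634227708/23777) = 2959239748561572/23777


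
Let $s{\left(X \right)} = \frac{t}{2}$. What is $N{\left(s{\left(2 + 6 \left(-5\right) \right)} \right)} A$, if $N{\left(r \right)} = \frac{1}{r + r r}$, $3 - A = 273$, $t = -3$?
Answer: $-360$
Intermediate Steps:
$A = -270$ ($A = 3 - 273 = -270$)
$s{\left(X \right)} = - \frac{3}{2}$
$N{\left(r \right)} = \frac{1}{r + r^{2}}$
$N{\left(s{\left(2 + 6 \left(-5\right) \right)} \right)} A = \frac{1}{\left(- \frac{3}{2}\right) \left(1 - \frac{3}{2}\right)} \left(-270\right) = - \frac{2}{3 \left(- \frac{1}{2}\right)} \left(-270\right) = \left(- \frac{2}{3}\right) \left(-2\right) \left(-270\right) = \frac{4}{3} \left(-270\right) = -360$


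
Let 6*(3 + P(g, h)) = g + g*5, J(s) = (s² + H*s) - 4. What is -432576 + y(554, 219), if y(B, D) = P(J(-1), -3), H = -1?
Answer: -432581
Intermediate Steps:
J(s) = -4 + s² - s (J(s) = (s² - s) - 4 = -4 + s² - s)
P(g, h) = -3 + g (P(g, h) = -3 + (g + g*5)/6 = -3 + (g + 5*g)/6 = -3 + (6*g)/6 = -3 + g)
y(B, D) = -5 (y(B, D) = -3 + (-4 + (-1)² - 1*(-1)) = -3 + (-4 + 1 + 1) = -3 - 2 = -5)
-432576 + y(554, 219) = -432576 - 5 = -432581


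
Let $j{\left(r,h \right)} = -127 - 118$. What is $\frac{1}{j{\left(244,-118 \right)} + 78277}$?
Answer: $\frac{1}{78032} \approx 1.2815 \cdot 10^{-5}$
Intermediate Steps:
$j{\left(r,h \right)} = -245$ ($j{\left(r,h \right)} = -127 - 118 = -245$)
$\frac{1}{j{\left(244,-118 \right)} + 78277} = \frac{1}{-245 + 78277} = \frac{1}{78032}$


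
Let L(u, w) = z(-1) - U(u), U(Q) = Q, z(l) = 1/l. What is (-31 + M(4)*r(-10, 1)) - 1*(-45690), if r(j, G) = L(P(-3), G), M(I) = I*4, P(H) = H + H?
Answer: 45739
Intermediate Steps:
P(H) = 2*H
M(I) = 4*I
L(u, w) = -1 - u (L(u, w) = 1/(-1) - u = -1 - u)
r(j, G) = 5 (r(j, G) = -1 - 2*(-3) = -1 - 1*(-6) = -1 + 6 = 5)
(-31 + M(4)*r(-10, 1)) - 1*(-45690) = (-31 + (4*4)*5) - 1*(-45690) = (-31 + 16*5) + 45690 = (-31 + 80) + 45690 = 49 + 45690 = 45739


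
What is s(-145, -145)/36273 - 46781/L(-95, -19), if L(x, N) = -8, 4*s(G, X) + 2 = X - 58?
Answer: 1696886803/290184 ≈ 5847.6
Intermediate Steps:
s(G, X) = -15 + X/4 (s(G, X) = -1/2 + (X - 58)/4 = -1/2 + (-58 + X)/4 = -1/2 + (-29/2 + X/4) = -15 + X/4)
s(-145, -145)/36273 - 46781/L(-95, -19) = (-15 + (1/4)*(-145))/36273 - 46781/(-8) = (-15 - 145/4)*(1/36273) - 46781*(-1/8) = -205/4*1/36273 + 46781/8 = -205/145092 + 46781/8 = 1696886803/290184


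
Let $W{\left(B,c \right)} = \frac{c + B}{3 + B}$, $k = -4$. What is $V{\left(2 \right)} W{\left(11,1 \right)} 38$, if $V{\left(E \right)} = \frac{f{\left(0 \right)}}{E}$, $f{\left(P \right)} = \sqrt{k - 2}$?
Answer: $\frac{114 i \sqrt{6}}{7} \approx 39.892 i$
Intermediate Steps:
$W{\left(B,c \right)} = \frac{B + c}{3 + B}$
$f{\left(P \right)} = i \sqrt{6}$ ($f{\left(P \right)} = \sqrt{-4 - 2} = \sqrt{-6} = i \sqrt{6}$)
$V{\left(E \right)} = \frac{i \sqrt{6}}{E}$
$V{\left(2 \right)} W{\left(11,1 \right)} 38 = \frac{i \sqrt{6}}{2} \frac{11 + 1}{3 + 11} \cdot 38 = i \sqrt{6} \cdot \frac{1}{2} \cdot \frac{1}{14} \cdot 12 \cdot 38 = \frac{i \sqrt{6}}{2} \cdot \frac{1}{14} \cdot 12 \cdot 38 = \frac{i \sqrt{6}}{2} \cdot \frac{6}{7} \cdot 38 = \frac{3 i \sqrt{6}}{7} \cdot 38 = \frac{114 i \sqrt{6}}{7}$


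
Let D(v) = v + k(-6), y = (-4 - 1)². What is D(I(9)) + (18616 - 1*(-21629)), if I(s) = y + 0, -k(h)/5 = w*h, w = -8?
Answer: 40030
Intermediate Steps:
k(h) = 40*h (k(h) = -(-40)*h = 40*h)
y = 25 (y = (-5)² = 25)
I(s) = 25 (I(s) = 25 + 0 = 25)
D(v) = -240 + v (D(v) = v + 40*(-6) = v - 240 = -240 + v)
D(I(9)) + (18616 - 1*(-21629)) = (-240 + 25) + (18616 - 1*(-21629)) = -215 + (18616 + 21629) = -215 + 40245 = 40030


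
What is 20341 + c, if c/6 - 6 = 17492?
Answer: 125329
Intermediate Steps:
c = 104988 (c = 36 + 6*17492 = 36 + 104952 = 104988)
20341 + c = 20341 + 104988 = 125329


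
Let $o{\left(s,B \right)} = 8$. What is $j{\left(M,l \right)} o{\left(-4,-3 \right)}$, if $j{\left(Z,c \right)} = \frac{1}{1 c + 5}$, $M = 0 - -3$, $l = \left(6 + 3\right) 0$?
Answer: $\frac{8}{5} \approx 1.6$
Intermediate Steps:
$l = 0$ ($l = 9 \cdot 0 = 0$)
$M = 3$ ($M = 0 + 3 = 3$)
$j{\left(Z,c \right)} = \frac{1}{5 + c}$ ($j{\left(Z,c \right)} = \frac{1}{c + 5} = \frac{1}{5 + c}$)
$j{\left(M,l \right)} o{\left(-4,-3 \right)} = \frac{1}{5 + 0} \cdot 8 = \frac{1}{5} \cdot 8 = \frac{8}{5}$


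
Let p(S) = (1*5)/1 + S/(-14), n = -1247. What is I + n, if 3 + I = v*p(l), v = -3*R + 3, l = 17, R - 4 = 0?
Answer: -17977/14 ≈ -1284.1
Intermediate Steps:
R = 4 (R = 4 + 0 = 4)
p(S) = 5 - S/14 (p(S) = 5*1 + S*(-1/14) = 5 - S/14)
v = -9 (v = -3*4 + 3 = -12 + 3 = -9)
I = -519/14 (I = -3 - 9*(5 - 1/14*17) = -3 - 9*(5 - 17/14) = -3 - 9*53/14 = -3 - 477/14 = -519/14 ≈ -37.071)
I + n = -519/14 - 1247 = -17977/14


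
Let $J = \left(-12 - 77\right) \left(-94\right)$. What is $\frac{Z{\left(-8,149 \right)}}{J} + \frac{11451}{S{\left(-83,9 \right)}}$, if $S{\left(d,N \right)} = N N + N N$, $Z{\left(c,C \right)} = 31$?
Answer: $\frac{7983674}{112941} \approx 70.689$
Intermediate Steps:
$S{\left(d,N \right)} = 2 N^{2}$ ($S{\left(d,N \right)} = N^{2} + N^{2} = 2 N^{2}$)
$J = 8366$ ($J = \left(-89\right) \left(-94\right) = 8366$)
$\frac{Z{\left(-8,149 \right)}}{J} + \frac{11451}{S{\left(-83,9 \right)}} = \frac{31}{8366} + \frac{11451}{2 \cdot 9^{2}} = 31 \cdot \frac{1}{8366} + \frac{11451}{2 \cdot 81} = \frac{31}{8366} + \frac{11451}{162} = \frac{31}{8366} + 11451 \cdot \frac{1}{162} = \frac{31}{8366} + \frac{3817}{54} = \frac{7983674}{112941}$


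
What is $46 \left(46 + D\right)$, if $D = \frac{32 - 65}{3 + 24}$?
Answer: $\frac{18538}{9} \approx 2059.8$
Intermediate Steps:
$D = - \frac{11}{9}$ ($D = - \frac{33}{27} = \left(-33\right) \frac{1}{27} = - \frac{11}{9} \approx -1.2222$)
$46 \left(46 + D\right) = 46 \left(46 - \frac{11}{9}\right) = 46 \cdot \frac{403}{9} = \frac{18538}{9}$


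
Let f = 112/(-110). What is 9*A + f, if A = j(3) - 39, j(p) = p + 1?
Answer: -17381/55 ≈ -316.02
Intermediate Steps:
f = -56/55 (f = 112*(-1/110) = -56/55 ≈ -1.0182)
j(p) = 1 + p
A = -35 (A = (1 + 3) - 39 = 4 - 39 = -35)
9*A + f = 9*(-35) - 56/55 = -315 - 56/55 = -17381/55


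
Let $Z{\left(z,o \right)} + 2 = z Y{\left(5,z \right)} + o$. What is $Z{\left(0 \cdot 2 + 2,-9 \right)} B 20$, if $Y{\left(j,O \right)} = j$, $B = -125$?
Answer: $2500$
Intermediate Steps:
$Z{\left(z,o \right)} = -2 + o + 5 z$ ($Z{\left(z,o \right)} = -2 + \left(z 5 + o\right) = -2 + \left(5 z + o\right) = -2 + \left(o + 5 z\right) = -2 + o + 5 z$)
$Z{\left(0 \cdot 2 + 2,-9 \right)} B 20 = \left(-2 - 9 + 5 \left(0 \cdot 2 + 2\right)\right) \left(-125\right) 20 = \left(-2 - 9 + 5 \left(0 + 2\right)\right) \left(-125\right) 20 = \left(-2 - 9 + 5 \cdot 2\right) \left(-125\right) 20 = \left(-2 - 9 + 10\right) \left(-125\right) 20 = \left(-1\right) \left(-125\right) 20 = 125 \cdot 20 = 2500$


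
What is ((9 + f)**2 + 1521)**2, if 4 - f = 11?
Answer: 2325625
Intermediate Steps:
f = -7 (f = 4 - 1*11 = 4 - 11 = -7)
((9 + f)**2 + 1521)**2 = ((9 - 7)**2 + 1521)**2 = (2**2 + 1521)**2 = (4 + 1521)**2 = 1525**2 = 2325625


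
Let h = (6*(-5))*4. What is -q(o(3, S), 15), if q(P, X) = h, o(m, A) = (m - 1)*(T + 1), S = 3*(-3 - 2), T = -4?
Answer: 120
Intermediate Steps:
S = -15 (S = 3*(-5) = -15)
h = -120 (h = -30*4 = -120)
o(m, A) = 3 - 3*m (o(m, A) = (m - 1)*(-4 + 1) = (-1 + m)*(-3) = 3 - 3*m)
q(P, X) = -120
-q(o(3, S), 15) = -1*(-120) = 120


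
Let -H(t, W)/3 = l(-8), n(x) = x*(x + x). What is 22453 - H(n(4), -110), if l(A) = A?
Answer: 22429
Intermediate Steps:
n(x) = 2*x² (n(x) = x*(2*x) = 2*x²)
H(t, W) = 24 (H(t, W) = -3*(-8) = 24)
22453 - H(n(4), -110) = 22453 - 1*24 = 22453 - 24 = 22429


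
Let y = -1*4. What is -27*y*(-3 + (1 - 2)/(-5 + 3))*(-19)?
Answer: 5130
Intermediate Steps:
y = -4
-27*y*(-3 + (1 - 2)/(-5 + 3))*(-19) = -(-108)*(-3 + (1 - 2)/(-5 + 3))*(-19) = -(-108)*(-3 - 1/(-2))*(-19) = -(-108)*(-3 - 1*(-½))*(-19) = -(-108)*(-3 + ½)*(-19) = -(-108)*(-5)/2*(-19) = -27*10*(-19) = -270*(-19) = 5130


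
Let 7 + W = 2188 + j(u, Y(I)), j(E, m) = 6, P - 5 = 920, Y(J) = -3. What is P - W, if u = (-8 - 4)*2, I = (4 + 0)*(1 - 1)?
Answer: -1262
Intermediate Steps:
I = 0 (I = 4*0 = 0)
P = 925 (P = 5 + 920 = 925)
u = -24 (u = -12*2 = -24)
W = 2187 (W = -7 + (2188 + 6) = -7 + 2194 = 2187)
P - W = 925 - 1*2187 = 925 - 2187 = -1262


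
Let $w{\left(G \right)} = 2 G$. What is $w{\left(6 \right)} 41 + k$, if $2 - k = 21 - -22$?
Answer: $451$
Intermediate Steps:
$k = -41$ ($k = 2 - \left(21 - -22\right) = 2 - \left(21 + 22\right) = 2 - 43 = -41$)
$w{\left(6 \right)} 41 + k = 2 \cdot 6 \cdot 41 - 41 = 12 \cdot 41 - 41 = 492 - 41 = 451$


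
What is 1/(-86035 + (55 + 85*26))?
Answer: -1/83770 ≈ -1.1937e-5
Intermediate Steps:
1/(-86035 + (55 + 85*26)) = 1/(-86035 + (55 + 2210)) = 1/(-86035 + 2265) = 1/(-83770) = -1/83770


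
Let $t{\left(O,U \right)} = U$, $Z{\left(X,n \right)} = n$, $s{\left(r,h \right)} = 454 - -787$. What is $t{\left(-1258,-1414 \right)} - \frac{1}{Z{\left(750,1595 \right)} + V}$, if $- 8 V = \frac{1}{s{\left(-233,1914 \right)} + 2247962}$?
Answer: $- \frac{40581578008130}{28699830279} \approx -1414.0$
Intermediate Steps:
$s{\left(r,h \right)} = 1241$ ($s{\left(r,h \right)} = 454 + 787 = 1241$)
$V = - \frac{1}{17993624}$ ($V = - \frac{1}{8 \left(1241 + 2247962\right)} = - \frac{1}{8 \cdot 2249203} = \left(- \frac{1}{8}\right) \frac{1}{2249203} = - \frac{1}{17993624} \approx -5.5575 \cdot 10^{-8}$)
$t{\left(-1258,-1414 \right)} - \frac{1}{Z{\left(750,1595 \right)} + V} = -1414 - \frac{1}{1595 - \frac{1}{17993624}} = -1414 - \frac{1}{\frac{28699830279}{17993624}} = -1414 - \frac{17993624}{28699830279} = - \frac{40581578008130}{28699830279}$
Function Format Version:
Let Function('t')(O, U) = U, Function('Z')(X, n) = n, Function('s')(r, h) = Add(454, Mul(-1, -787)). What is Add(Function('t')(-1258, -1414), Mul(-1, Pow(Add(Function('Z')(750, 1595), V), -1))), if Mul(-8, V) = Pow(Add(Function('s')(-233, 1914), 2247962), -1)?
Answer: Rational(-40581578008130, 28699830279) ≈ -1414.0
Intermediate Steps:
Function('s')(r, h) = 1241 (Function('s')(r, h) = Add(454, 787) = 1241)
V = Rational(-1, 17993624) (V = Mul(Rational(-1, 8), Pow(Add(1241, 2247962), -1)) = Mul(Rational(-1, 8), Pow(2249203, -1)) = Mul(Rational(-1, 8), Rational(1, 2249203)) = Rational(-1, 17993624) ≈ -5.5575e-8)
Add(Function('t')(-1258, -1414), Mul(-1, Pow(Add(Function('Z')(750, 1595), V), -1))) = Add(-1414, Mul(-1, Pow(Add(1595, Rational(-1, 17993624)), -1))) = Add(-1414, Mul(-1, Pow(Rational(28699830279, 17993624), -1))) = Add(-1414, Mul(-1, Rational(17993624, 28699830279))) = Add(-1414, Rational(-17993624, 28699830279)) = Rational(-40581578008130, 28699830279)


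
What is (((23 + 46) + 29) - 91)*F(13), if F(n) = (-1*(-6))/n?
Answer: 42/13 ≈ 3.2308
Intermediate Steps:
F(n) = 6/n
(((23 + 46) + 29) - 91)*F(13) = (((23 + 46) + 29) - 91)*(6/13) = ((69 + 29) - 91)*(6*(1/13)) = (98 - 91)*(6/13) = 7*(6/13) = 42/13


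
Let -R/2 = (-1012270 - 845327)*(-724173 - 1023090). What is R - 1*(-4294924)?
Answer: -6491416719098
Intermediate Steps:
R = -6491421014022 (R = -2*(-1012270 - 845327)*(-724173 - 1023090) = -(-3715194)*(-1747263) = -2*3245710507011 = -6491421014022)
R - 1*(-4294924) = -6491421014022 - 1*(-4294924) = -6491421014022 + 4294924 = -6491416719098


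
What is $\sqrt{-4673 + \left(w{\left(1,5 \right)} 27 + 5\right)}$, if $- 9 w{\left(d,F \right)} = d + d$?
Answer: $i \sqrt{4674} \approx 68.367 i$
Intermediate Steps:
$w{\left(d,F \right)} = - \frac{2 d}{9}$ ($w{\left(d,F \right)} = - \frac{d + d}{9} = - \frac{2 d}{9}$)
$\sqrt{-4673 + \left(w{\left(1,5 \right)} 27 + 5\right)} = \sqrt{-4673 + \left(\left(- \frac{2}{9}\right) 1 \cdot 27 + 5\right)} = \sqrt{-4673 + \left(\left(- \frac{2}{9}\right) 27 + 5\right)} = \sqrt{-4673 + \left(-6 + 5\right)} = \sqrt{-4673 - 1} = \sqrt{-4674} = i \sqrt{4674}$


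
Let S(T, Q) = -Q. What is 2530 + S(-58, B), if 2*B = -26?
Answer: 2543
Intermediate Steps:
B = -13 (B = (½)*(-26) = -13)
2530 + S(-58, B) = 2530 - 1*(-13) = 2530 + 13 = 2543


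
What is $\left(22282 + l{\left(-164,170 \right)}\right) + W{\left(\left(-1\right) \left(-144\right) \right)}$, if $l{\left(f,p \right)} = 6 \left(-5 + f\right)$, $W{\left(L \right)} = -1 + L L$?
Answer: $42003$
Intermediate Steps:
$W{\left(L \right)} = -1 + L^{2}$
$l{\left(f,p \right)} = -30 + 6 f$
$\left(22282 + l{\left(-164,170 \right)}\right) + W{\left(\left(-1\right) \left(-144\right) \right)} = \left(22282 + \left(-30 + 6 \left(-164\right)\right)\right) - \left(1 - \left(\left(-1\right) \left(-144\right)\right)^{2}\right) = \left(22282 - 1014\right) - \left(1 - 144^{2}\right) = \left(22282 - 1014\right) + \left(-1 + 20736\right) = 21268 + 20735 = 42003$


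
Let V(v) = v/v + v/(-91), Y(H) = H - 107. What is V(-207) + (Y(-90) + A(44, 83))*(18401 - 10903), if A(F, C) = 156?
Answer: -27974740/91 ≈ -3.0741e+5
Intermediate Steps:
Y(H) = -107 + H
V(v) = 1 - v/91 (V(v) = 1 + v*(-1/91) = 1 - v/91)
V(-207) + (Y(-90) + A(44, 83))*(18401 - 10903) = (1 - 1/91*(-207)) + ((-107 - 90) + 156)*(18401 - 10903) = (1 + 207/91) + (-197 + 156)*7498 = 298/91 - 41*7498 = 298/91 - 307418 = -27974740/91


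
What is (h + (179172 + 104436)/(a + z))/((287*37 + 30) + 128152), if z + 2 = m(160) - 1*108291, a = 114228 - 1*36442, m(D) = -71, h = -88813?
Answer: -1358003761/2122128489 ≈ -0.63993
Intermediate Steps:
a = 77786 (a = 114228 - 36442 = 77786)
z = -108364 (z = -2 + (-71 - 1*108291) = -2 + (-71 - 108291) = -2 - 108362 = -108364)
(h + (179172 + 104436)/(a + z))/((287*37 + 30) + 128152) = (-88813 + (179172 + 104436)/(77786 - 108364))/((287*37 + 30) + 128152) = (-88813 + 283608/(-30578))/((10619 + 30) + 128152) = (-88813 + 283608*(-1/30578))/(10649 + 128152) = (-88813 - 141804/15289)/138801 = -1358003761/15289*1/138801 = -1358003761/2122128489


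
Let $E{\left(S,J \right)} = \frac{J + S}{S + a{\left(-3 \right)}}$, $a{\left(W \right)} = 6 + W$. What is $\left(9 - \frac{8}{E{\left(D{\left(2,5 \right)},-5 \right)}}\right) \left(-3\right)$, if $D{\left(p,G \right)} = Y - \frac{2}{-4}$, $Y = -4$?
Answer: $- \frac{435}{17} \approx -25.588$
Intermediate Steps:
$D{\left(p,G \right)} = - \frac{7}{2}$ ($D{\left(p,G \right)} = -4 - \frac{2}{-4} = -4 - 2 \left(- \frac{1}{4}\right) = -4 - - \frac{1}{2} = -4 + \frac{1}{2} = - \frac{7}{2}$)
$E{\left(S,J \right)} = \frac{J + S}{3 + S}$ ($E{\left(S,J \right)} = \frac{J + S}{S + \left(6 - 3\right)} = \frac{J + S}{S + 3} = \frac{J + S}{3 + S}$)
$\left(9 - \frac{8}{E{\left(D{\left(2,5 \right)},-5 \right)}}\right) \left(-3\right) = \left(9 - \frac{8}{\frac{1}{3 - \frac{7}{2}} \left(-5 - \frac{7}{2}\right)}\right) \left(-3\right) = \left(9 - \frac{8}{\frac{1}{- \frac{1}{2}} \left(- \frac{17}{2}\right)}\right) \left(-3\right) = \left(9 - \frac{8}{\left(-2\right) \left(- \frac{17}{2}\right)}\right) \left(-3\right) = \left(9 - \frac{8}{17}\right) \left(-3\right) = \frac{145}{17} \left(-3\right) = - \frac{435}{17}$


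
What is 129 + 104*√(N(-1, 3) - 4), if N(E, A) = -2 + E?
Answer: 129 + 104*I*√7 ≈ 129.0 + 275.16*I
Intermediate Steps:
129 + 104*√(N(-1, 3) - 4) = 129 + 104*√((-2 - 1) - 4) = 129 + 104*√(-3 - 4) = 129 + 104*√(-7) = 129 + 104*(I*√7) = 129 + 104*I*√7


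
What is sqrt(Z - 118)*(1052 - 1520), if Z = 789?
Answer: -468*sqrt(671) ≈ -12123.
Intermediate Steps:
sqrt(Z - 118)*(1052 - 1520) = sqrt(789 - 118)*(1052 - 1520) = sqrt(671)*(-468) = -468*sqrt(671)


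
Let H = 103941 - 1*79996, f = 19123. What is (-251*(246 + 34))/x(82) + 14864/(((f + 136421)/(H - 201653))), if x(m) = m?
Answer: -4740222348/265721 ≈ -17839.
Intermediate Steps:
H = 23945 (H = 103941 - 79996 = 23945)
(-251*(246 + 34))/x(82) + 14864/(((f + 136421)/(H - 201653))) = -251*(246 + 34)/82 + 14864/(((19123 + 136421)/(23945 - 201653))) = -251*280*(1/82) + 14864/((155544/(-177708))) = -70280*1/82 + 14864/((155544*(-1/177708))) = -35140/41 + 14864/(-12962/14809) = -35140/41 + 14864*(-14809/12962) = -35140/41 - 110060488/6481 = -4740222348/265721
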